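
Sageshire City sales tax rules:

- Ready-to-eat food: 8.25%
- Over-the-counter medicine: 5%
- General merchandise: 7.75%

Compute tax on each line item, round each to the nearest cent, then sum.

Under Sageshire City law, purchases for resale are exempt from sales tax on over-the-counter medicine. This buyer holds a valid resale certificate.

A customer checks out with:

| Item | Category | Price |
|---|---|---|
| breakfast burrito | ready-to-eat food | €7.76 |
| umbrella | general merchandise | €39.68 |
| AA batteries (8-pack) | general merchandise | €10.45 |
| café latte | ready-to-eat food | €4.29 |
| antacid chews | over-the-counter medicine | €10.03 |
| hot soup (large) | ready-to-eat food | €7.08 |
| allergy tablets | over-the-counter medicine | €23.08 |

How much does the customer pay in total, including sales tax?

Breakfast burrito €7.76: ready-to-eat food → 8.25% → €0.64
Umbrella €39.68: general merchandise → 7.75% → €3.08
AA batteries (8-pack) €10.45: general merchandise → 7.75% → €0.81
Café latte €4.29: ready-to-eat food → 8.25% → €0.35
Antacid chews €10.03: over-the-counter medicine, buyer-exempt → 0% → €0.00
Hot soup (large) €7.08: ready-to-eat food → 8.25% → €0.58
Allergy tablets €23.08: over-the-counter medicine, buyer-exempt → 0% → €0.00
Subtotal = €102.37; tax = €5.46; total due = €107.83

€107.83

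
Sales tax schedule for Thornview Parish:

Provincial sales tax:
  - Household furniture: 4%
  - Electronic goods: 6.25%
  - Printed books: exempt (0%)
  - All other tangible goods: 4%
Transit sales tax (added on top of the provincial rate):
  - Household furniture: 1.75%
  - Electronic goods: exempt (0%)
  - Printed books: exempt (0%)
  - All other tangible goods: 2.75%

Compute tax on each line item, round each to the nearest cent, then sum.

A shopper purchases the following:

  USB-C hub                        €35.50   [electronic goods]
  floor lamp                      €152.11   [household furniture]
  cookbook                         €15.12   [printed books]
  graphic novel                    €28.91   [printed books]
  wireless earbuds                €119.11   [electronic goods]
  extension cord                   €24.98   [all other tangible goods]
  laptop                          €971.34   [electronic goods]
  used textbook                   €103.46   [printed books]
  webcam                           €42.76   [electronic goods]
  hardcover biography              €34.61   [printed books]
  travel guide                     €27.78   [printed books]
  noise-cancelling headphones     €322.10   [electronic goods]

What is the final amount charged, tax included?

€1981.39

USB-C hub €35.50: electronic goods → 6.25% + 0% transit = 6.25% → €2.22
Floor lamp €152.11: household furniture → 4% + 1.75% transit = 5.75% → €8.75
Cookbook €15.12: printed books → 0% + 0% transit = 0% → €0.00
Graphic novel €28.91: printed books → 0% + 0% transit = 0% → €0.00
Wireless earbuds €119.11: electronic goods → 6.25% + 0% transit = 6.25% → €7.44
Extension cord €24.98: all other tangible goods → 4% + 2.75% transit = 6.75% → €1.69
Laptop €971.34: electronic goods → 6.25% + 0% transit = 6.25% → €60.71
Used textbook €103.46: printed books → 0% + 0% transit = 0% → €0.00
Webcam €42.76: electronic goods → 6.25% + 0% transit = 6.25% → €2.67
Hardcover biography €34.61: printed books → 0% + 0% transit = 0% → €0.00
Travel guide €27.78: printed books → 0% + 0% transit = 0% → €0.00
Noise-cancelling headphones €322.10: electronic goods → 6.25% + 0% transit = 6.25% → €20.13
Subtotal = €1877.78; tax = €103.61; total due = €1981.39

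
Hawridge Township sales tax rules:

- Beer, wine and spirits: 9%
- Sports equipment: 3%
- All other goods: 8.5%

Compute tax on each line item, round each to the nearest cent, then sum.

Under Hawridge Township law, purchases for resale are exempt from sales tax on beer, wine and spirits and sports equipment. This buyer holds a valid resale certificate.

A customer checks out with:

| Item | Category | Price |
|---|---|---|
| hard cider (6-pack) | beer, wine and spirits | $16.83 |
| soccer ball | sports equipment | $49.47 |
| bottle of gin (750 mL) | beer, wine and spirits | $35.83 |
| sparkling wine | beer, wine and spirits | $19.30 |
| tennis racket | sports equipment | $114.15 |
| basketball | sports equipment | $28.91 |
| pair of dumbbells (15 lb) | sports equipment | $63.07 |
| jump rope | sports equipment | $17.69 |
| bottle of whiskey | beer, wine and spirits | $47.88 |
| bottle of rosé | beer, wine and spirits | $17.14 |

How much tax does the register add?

$0.00

Hard cider (6-pack) $16.83: beer, wine and spirits, buyer-exempt → 0% → $0.00
Soccer ball $49.47: sports equipment, buyer-exempt → 0% → $0.00
Bottle of gin (750 mL) $35.83: beer, wine and spirits, buyer-exempt → 0% → $0.00
Sparkling wine $19.30: beer, wine and spirits, buyer-exempt → 0% → $0.00
Tennis racket $114.15: sports equipment, buyer-exempt → 0% → $0.00
Basketball $28.91: sports equipment, buyer-exempt → 0% → $0.00
Pair of dumbbells (15 lb) $63.07: sports equipment, buyer-exempt → 0% → $0.00
Jump rope $17.69: sports equipment, buyer-exempt → 0% → $0.00
Bottle of whiskey $47.88: beer, wine and spirits, buyer-exempt → 0% → $0.00
Bottle of rosé $17.14: beer, wine and spirits, buyer-exempt → 0% → $0.00
Total tax = $0.00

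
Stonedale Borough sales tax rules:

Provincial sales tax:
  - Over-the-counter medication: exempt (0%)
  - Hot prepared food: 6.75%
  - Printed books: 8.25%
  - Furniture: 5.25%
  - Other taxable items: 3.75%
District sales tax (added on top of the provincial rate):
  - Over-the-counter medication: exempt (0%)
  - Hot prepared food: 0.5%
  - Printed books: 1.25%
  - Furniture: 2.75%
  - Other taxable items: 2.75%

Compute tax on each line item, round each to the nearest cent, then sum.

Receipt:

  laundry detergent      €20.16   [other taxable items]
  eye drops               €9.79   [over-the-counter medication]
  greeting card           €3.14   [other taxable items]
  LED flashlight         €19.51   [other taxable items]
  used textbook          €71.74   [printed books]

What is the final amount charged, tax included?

Laundry detergent €20.16: other taxable items → 3.75% + 2.75% district = 6.5% → €1.31
Eye drops €9.79: over-the-counter medication → 0% + 0% district = 0% → €0.00
Greeting card €3.14: other taxable items → 3.75% + 2.75% district = 6.5% → €0.20
LED flashlight €19.51: other taxable items → 3.75% + 2.75% district = 6.5% → €1.27
Used textbook €71.74: printed books → 8.25% + 1.25% district = 9.5% → €6.82
Subtotal = €124.34; tax = €9.60; total due = €133.94

€133.94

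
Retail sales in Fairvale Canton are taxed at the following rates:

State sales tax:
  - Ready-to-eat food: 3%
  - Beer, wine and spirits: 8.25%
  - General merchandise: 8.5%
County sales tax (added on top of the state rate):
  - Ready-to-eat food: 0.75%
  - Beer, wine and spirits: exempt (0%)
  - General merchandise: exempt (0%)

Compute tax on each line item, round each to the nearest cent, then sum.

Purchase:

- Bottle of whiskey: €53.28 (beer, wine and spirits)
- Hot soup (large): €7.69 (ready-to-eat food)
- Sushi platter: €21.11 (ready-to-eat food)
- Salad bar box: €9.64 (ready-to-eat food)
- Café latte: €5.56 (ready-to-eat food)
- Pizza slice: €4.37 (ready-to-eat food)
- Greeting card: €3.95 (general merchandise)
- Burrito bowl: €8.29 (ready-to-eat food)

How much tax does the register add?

€6.86

Bottle of whiskey €53.28: beer, wine and spirits → 8.25% + 0% county = 8.25% → €4.40
Hot soup (large) €7.69: ready-to-eat food → 3% + 0.75% county = 3.75% → €0.29
Sushi platter €21.11: ready-to-eat food → 3% + 0.75% county = 3.75% → €0.79
Salad bar box €9.64: ready-to-eat food → 3% + 0.75% county = 3.75% → €0.36
Café latte €5.56: ready-to-eat food → 3% + 0.75% county = 3.75% → €0.21
Pizza slice €4.37: ready-to-eat food → 3% + 0.75% county = 3.75% → €0.16
Greeting card €3.95: general merchandise → 8.5% + 0% county = 8.5% → €0.34
Burrito bowl €8.29: ready-to-eat food → 3% + 0.75% county = 3.75% → €0.31
Total tax = €4.40 + €0.29 + €0.79 + €0.36 + €0.21 + €0.16 + €0.34 + €0.31 = €6.86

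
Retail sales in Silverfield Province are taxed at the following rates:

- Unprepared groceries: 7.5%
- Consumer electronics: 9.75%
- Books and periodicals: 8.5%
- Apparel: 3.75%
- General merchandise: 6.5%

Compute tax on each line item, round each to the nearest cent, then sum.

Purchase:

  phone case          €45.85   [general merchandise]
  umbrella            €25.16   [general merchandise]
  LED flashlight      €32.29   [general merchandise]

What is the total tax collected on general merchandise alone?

Phone case €45.85: general merchandise → 6.5% → €2.98
Umbrella €25.16: general merchandise → 6.5% → €1.64
LED flashlight €32.29: general merchandise → 6.5% → €2.10
Tax on general merchandise = €2.98 + €1.64 + €2.10 = €6.72

€6.72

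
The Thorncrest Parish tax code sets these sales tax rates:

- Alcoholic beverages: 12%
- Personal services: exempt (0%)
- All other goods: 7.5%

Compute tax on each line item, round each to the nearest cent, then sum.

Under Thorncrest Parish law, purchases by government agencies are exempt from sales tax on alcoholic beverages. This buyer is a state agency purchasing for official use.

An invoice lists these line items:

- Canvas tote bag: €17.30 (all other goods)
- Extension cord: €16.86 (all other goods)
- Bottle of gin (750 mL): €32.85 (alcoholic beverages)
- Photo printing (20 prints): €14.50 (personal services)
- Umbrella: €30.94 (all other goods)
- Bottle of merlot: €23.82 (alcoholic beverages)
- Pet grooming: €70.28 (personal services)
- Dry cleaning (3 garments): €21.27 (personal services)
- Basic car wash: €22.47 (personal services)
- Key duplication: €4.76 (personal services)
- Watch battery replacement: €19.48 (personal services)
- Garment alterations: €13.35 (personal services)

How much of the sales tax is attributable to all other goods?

€4.88

Canvas tote bag €17.30: all other goods → 7.5% → €1.30
Extension cord €16.86: all other goods → 7.5% → €1.26
Umbrella €30.94: all other goods → 7.5% → €2.32
Tax on all other goods = €1.30 + €1.26 + €2.32 = €4.88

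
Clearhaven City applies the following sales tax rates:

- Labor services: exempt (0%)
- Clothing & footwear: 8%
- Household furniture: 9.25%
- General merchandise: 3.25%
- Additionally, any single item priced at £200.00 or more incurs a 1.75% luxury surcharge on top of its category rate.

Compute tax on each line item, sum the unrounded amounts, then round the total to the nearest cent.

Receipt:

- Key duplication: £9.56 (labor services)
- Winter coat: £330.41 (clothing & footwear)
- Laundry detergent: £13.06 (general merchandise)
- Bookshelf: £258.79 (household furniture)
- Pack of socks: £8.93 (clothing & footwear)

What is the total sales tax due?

Key duplication £9.56: labor services → 0% → £0.00
Winter coat £330.41: clothing & footwear → 8% + 1.75% surcharge = 9.75% → £32.214975
Laundry detergent £13.06: general merchandise → 3.25% → £0.42445
Bookshelf £258.79: household furniture → 9.25% + 1.75% surcharge = 11% → £28.4669
Pack of socks £8.93: clothing & footwear → 8% → £0.7144
Unrounded tax sum = £61.820725 → £61.82

£61.82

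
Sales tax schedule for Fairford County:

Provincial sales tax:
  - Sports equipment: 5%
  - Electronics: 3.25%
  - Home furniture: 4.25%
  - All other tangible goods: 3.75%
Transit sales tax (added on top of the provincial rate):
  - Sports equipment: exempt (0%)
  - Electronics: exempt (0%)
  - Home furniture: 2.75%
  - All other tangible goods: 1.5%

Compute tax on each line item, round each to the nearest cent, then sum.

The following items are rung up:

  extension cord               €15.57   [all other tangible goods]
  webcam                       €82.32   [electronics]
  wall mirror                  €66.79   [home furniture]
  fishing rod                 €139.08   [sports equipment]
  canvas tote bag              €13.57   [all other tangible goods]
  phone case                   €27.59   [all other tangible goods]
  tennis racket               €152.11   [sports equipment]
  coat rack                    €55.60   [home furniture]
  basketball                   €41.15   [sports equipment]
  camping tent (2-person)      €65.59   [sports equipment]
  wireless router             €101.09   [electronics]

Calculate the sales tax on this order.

€37.42

Extension cord €15.57: all other tangible goods → 3.75% + 1.5% transit = 5.25% → €0.82
Webcam €82.32: electronics → 3.25% + 0% transit = 3.25% → €2.68
Wall mirror €66.79: home furniture → 4.25% + 2.75% transit = 7% → €4.68
Fishing rod €139.08: sports equipment → 5% + 0% transit = 5% → €6.95
Canvas tote bag €13.57: all other tangible goods → 3.75% + 1.5% transit = 5.25% → €0.71
Phone case €27.59: all other tangible goods → 3.75% + 1.5% transit = 5.25% → €1.45
Tennis racket €152.11: sports equipment → 5% + 0% transit = 5% → €7.61
Coat rack €55.60: home furniture → 4.25% + 2.75% transit = 7% → €3.89
Basketball €41.15: sports equipment → 5% + 0% transit = 5% → €2.06
Camping tent (2-person) €65.59: sports equipment → 5% + 0% transit = 5% → €3.28
Wireless router €101.09: electronics → 3.25% + 0% transit = 3.25% → €3.29
Total tax = €0.82 + €2.68 + €4.68 + €6.95 + €0.71 + €1.45 + €7.61 + €3.89 + €2.06 + €3.28 + €3.29 = €37.42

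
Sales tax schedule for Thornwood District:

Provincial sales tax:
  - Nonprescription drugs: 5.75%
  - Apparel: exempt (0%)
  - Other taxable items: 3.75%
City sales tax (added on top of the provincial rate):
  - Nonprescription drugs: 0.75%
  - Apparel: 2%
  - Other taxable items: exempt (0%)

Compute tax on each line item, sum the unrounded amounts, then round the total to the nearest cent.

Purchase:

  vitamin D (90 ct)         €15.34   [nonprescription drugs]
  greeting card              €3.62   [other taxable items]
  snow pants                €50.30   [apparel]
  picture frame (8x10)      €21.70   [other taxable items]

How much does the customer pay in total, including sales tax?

€93.91

Vitamin D (90 ct) €15.34: nonprescription drugs → 5.75% + 0.75% city = 6.5% → €0.9971
Greeting card €3.62: other taxable items → 3.75% + 0% city = 3.75% → €0.13575
Snow pants €50.30: apparel → 0% + 2% city = 2% → €1.006
Picture frame (8x10) €21.70: other taxable items → 3.75% + 0% city = 3.75% → €0.81375
Subtotal = €90.96; unrounded tax = €2.9526 → €2.95; total due = €93.91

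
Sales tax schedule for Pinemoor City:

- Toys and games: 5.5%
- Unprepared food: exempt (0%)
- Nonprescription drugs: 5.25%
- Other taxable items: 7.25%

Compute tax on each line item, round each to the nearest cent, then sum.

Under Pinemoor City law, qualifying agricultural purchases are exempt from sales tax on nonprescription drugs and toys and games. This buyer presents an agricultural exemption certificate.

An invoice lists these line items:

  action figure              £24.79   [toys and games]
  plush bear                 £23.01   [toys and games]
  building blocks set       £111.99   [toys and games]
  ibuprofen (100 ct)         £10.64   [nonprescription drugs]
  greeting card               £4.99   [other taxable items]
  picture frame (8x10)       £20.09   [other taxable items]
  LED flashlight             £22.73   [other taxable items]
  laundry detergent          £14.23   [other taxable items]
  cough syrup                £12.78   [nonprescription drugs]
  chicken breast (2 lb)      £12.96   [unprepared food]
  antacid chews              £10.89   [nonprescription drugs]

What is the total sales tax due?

£4.50

Action figure £24.79: toys and games, buyer-exempt → 0% → £0.00
Plush bear £23.01: toys and games, buyer-exempt → 0% → £0.00
Building blocks set £111.99: toys and games, buyer-exempt → 0% → £0.00
Ibuprofen (100 ct) £10.64: nonprescription drugs, buyer-exempt → 0% → £0.00
Greeting card £4.99: other taxable items → 7.25% → £0.36
Picture frame (8x10) £20.09: other taxable items → 7.25% → £1.46
LED flashlight £22.73: other taxable items → 7.25% → £1.65
Laundry detergent £14.23: other taxable items → 7.25% → £1.03
Cough syrup £12.78: nonprescription drugs, buyer-exempt → 0% → £0.00
Chicken breast (2 lb) £12.96: unprepared food → 0% → £0.00
Antacid chews £10.89: nonprescription drugs, buyer-exempt → 0% → £0.00
Total tax = £0.36 + £1.46 + £1.65 + £1.03 = £4.50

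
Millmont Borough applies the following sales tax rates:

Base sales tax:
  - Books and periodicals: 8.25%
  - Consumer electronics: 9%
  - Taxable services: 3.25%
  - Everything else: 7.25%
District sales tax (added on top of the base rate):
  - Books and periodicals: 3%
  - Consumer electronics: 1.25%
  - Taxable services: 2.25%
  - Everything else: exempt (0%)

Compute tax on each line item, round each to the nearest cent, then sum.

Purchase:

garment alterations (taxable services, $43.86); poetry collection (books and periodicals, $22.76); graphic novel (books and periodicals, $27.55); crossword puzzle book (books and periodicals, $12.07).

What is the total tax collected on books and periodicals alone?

$7.02

Poetry collection $22.76: books and periodicals → 8.25% + 3% district = 11.25% → $2.56
Graphic novel $27.55: books and periodicals → 8.25% + 3% district = 11.25% → $3.10
Crossword puzzle book $12.07: books and periodicals → 8.25% + 3% district = 11.25% → $1.36
Tax on books and periodicals = $2.56 + $3.10 + $1.36 = $7.02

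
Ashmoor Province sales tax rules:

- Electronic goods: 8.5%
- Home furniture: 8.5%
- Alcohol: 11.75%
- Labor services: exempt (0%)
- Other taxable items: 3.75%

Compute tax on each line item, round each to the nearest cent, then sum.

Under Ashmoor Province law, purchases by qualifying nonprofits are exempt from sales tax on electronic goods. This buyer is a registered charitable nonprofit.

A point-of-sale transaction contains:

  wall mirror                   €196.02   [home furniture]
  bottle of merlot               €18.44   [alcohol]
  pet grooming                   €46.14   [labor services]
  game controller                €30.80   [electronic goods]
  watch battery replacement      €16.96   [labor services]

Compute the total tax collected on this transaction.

Wall mirror €196.02: home furniture → 8.5% → €16.66
Bottle of merlot €18.44: alcohol → 11.75% → €2.17
Pet grooming €46.14: labor services → 0% → €0.00
Game controller €30.80: electronic goods, buyer-exempt → 0% → €0.00
Watch battery replacement €16.96: labor services → 0% → €0.00
Total tax = €16.66 + €2.17 = €18.83

€18.83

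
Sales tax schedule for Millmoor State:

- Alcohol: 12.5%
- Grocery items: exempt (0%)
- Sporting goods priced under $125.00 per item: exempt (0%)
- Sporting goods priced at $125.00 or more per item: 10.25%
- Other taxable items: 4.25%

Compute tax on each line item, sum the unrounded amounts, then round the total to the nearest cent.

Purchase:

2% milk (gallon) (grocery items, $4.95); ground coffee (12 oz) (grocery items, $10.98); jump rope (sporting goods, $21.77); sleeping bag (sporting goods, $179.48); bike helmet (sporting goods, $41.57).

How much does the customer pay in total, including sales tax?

$277.15

2% milk (gallon) $4.95: grocery items → 0% → $0.00
Ground coffee (12 oz) $10.98: grocery items → 0% → $0.00
Jump rope $21.77: sporting goods, under $125.00 → 0% → $0.00
Sleeping bag $179.48: sporting goods, $125.00 or more → 10.25% → $18.3967
Bike helmet $41.57: sporting goods, under $125.00 → 0% → $0.00
Subtotal = $258.75; unrounded tax = $18.3967 → $18.40; total due = $277.15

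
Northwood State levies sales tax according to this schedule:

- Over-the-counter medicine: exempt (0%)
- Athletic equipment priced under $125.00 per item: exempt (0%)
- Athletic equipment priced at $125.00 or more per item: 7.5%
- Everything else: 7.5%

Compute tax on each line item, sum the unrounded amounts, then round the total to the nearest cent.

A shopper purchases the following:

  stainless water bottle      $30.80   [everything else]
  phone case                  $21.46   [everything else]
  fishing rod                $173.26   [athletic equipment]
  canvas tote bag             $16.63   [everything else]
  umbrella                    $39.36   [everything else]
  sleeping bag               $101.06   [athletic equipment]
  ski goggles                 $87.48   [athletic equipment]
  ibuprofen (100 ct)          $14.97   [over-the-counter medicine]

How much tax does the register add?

$21.11

Stainless water bottle $30.80: everything else → 7.5% → $2.31
Phone case $21.46: everything else → 7.5% → $1.6095
Fishing rod $173.26: athletic equipment, $125.00 or more → 7.5% → $12.9945
Canvas tote bag $16.63: everything else → 7.5% → $1.24725
Umbrella $39.36: everything else → 7.5% → $2.952
Sleeping bag $101.06: athletic equipment, under $125.00 → 0% → $0.00
Ski goggles $87.48: athletic equipment, under $125.00 → 0% → $0.00
Ibuprofen (100 ct) $14.97: over-the-counter medicine → 0% → $0.00
Unrounded tax sum = $21.11325 → $21.11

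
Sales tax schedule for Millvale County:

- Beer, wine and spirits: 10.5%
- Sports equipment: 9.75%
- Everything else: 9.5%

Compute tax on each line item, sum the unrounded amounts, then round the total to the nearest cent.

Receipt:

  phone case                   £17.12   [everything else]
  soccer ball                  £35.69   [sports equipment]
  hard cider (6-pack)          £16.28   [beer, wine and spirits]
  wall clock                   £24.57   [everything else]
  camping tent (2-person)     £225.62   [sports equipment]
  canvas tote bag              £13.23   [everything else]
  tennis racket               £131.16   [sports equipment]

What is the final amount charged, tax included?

£508.86

Phone case £17.12: everything else → 9.5% → £1.6264
Soccer ball £35.69: sports equipment → 9.75% → £3.479775
Hard cider (6-pack) £16.28: beer, wine and spirits → 10.5% → £1.7094
Wall clock £24.57: everything else → 9.5% → £2.33415
Camping tent (2-person) £225.62: sports equipment → 9.75% → £21.99795
Canvas tote bag £13.23: everything else → 9.5% → £1.25685
Tennis racket £131.16: sports equipment → 9.75% → £12.7881
Subtotal = £463.67; unrounded tax = £45.192625 → £45.19; total due = £508.86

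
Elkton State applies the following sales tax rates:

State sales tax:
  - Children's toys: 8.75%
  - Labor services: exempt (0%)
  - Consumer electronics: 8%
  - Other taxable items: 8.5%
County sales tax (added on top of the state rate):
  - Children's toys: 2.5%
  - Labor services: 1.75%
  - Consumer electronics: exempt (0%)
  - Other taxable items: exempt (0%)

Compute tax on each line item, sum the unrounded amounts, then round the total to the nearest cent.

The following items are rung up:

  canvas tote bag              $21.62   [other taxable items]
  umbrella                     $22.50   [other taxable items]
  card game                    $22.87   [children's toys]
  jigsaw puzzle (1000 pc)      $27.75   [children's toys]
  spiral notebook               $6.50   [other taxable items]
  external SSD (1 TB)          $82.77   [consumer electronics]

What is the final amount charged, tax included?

$200.63

Canvas tote bag $21.62: other taxable items → 8.5% + 0% county = 8.5% → $1.8377
Umbrella $22.50: other taxable items → 8.5% + 0% county = 8.5% → $1.9125
Card game $22.87: children's toys → 8.75% + 2.5% county = 11.25% → $2.572875
Jigsaw puzzle (1000 pc) $27.75: children's toys → 8.75% + 2.5% county = 11.25% → $3.121875
Spiral notebook $6.50: other taxable items → 8.5% + 0% county = 8.5% → $0.5525
External SSD (1 TB) $82.77: consumer electronics → 8% + 0% county = 8% → $6.6216
Subtotal = $184.01; unrounded tax = $16.61905 → $16.62; total due = $200.63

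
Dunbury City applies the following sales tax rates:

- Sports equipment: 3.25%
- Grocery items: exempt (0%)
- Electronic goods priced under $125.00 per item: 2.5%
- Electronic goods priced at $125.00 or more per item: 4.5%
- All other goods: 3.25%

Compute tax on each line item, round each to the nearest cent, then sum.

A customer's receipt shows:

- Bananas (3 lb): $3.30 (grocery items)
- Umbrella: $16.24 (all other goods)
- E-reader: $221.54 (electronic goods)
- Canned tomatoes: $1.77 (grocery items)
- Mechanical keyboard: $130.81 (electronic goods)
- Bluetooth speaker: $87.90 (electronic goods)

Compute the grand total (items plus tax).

Bananas (3 lb) $3.30: grocery items → 0% → $0.00
Umbrella $16.24: all other goods → 3.25% → $0.53
E-reader $221.54: electronic goods, $125.00 or more → 4.5% → $9.97
Canned tomatoes $1.77: grocery items → 0% → $0.00
Mechanical keyboard $130.81: electronic goods, $125.00 or more → 4.5% → $5.89
Bluetooth speaker $87.90: electronic goods, under $125.00 → 2.5% → $2.20
Subtotal = $461.56; tax = $18.59; total due = $480.15

$480.15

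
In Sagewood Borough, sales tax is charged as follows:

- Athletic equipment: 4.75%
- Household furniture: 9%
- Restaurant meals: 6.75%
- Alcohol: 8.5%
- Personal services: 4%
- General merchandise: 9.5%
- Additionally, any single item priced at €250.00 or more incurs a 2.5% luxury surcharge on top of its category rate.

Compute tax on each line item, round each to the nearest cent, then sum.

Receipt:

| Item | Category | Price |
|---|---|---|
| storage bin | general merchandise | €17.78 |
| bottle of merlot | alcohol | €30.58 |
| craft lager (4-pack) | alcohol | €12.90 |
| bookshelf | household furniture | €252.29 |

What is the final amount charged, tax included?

€347.95

Storage bin €17.78: general merchandise → 9.5% → €1.69
Bottle of merlot €30.58: alcohol → 8.5% → €2.60
Craft lager (4-pack) €12.90: alcohol → 8.5% → €1.10
Bookshelf €252.29: household furniture → 9% + 2.5% surcharge = 11.5% → €29.01
Subtotal = €313.55; tax = €34.40; total due = €347.95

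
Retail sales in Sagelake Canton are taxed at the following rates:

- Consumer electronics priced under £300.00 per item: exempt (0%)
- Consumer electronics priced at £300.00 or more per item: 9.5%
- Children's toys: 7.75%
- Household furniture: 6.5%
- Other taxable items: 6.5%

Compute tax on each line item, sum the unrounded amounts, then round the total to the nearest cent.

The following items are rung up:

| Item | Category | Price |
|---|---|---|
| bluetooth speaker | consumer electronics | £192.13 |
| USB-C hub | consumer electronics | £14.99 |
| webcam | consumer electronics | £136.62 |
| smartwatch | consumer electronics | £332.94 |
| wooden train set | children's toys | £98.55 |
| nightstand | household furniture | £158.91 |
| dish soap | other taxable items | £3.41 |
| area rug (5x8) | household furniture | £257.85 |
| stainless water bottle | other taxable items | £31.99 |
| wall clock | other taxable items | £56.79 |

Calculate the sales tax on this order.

£72.35

Bluetooth speaker £192.13: consumer electronics, under £300.00 → 0% → £0.00
USB-C hub £14.99: consumer electronics, under £300.00 → 0% → £0.00
Webcam £136.62: consumer electronics, under £300.00 → 0% → £0.00
Smartwatch £332.94: consumer electronics, £300.00 or more → 9.5% → £31.6293
Wooden train set £98.55: children's toys → 7.75% → £7.637625
Nightstand £158.91: household furniture → 6.5% → £10.32915
Dish soap £3.41: other taxable items → 6.5% → £0.22165
Area rug (5x8) £257.85: household furniture → 6.5% → £16.76025
Stainless water bottle £31.99: other taxable items → 6.5% → £2.07935
Wall clock £56.79: other taxable items → 6.5% → £3.69135
Unrounded tax sum = £72.348675 → £72.35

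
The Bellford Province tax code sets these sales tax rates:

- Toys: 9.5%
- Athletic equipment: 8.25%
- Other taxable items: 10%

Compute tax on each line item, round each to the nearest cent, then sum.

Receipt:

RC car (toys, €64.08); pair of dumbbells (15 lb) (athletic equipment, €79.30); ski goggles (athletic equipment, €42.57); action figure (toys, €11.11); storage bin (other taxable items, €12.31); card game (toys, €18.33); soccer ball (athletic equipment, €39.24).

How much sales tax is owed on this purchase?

€23.41

RC car €64.08: toys → 9.5% → €6.09
Pair of dumbbells (15 lb) €79.30: athletic equipment → 8.25% → €6.54
Ski goggles €42.57: athletic equipment → 8.25% → €3.51
Action figure €11.11: toys → 9.5% → €1.06
Storage bin €12.31: other taxable items → 10% → €1.23
Card game €18.33: toys → 9.5% → €1.74
Soccer ball €39.24: athletic equipment → 8.25% → €3.24
Total tax = €6.09 + €6.54 + €3.51 + €1.06 + €1.23 + €1.74 + €3.24 = €23.41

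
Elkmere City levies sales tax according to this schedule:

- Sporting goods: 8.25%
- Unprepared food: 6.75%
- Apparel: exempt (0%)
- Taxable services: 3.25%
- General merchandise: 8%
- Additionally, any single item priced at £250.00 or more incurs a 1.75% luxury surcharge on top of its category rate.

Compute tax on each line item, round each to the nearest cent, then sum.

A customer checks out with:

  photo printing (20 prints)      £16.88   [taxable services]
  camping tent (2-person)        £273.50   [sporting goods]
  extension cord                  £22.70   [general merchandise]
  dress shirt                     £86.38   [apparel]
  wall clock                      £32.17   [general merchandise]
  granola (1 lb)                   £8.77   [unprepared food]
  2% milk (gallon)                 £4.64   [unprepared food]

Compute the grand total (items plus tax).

£478.23

Photo printing (20 prints) £16.88: taxable services → 3.25% → £0.55
Camping tent (2-person) £273.50: sporting goods → 8.25% + 1.75% surcharge = 10% → £27.35
Extension cord £22.70: general merchandise → 8% → £1.82
Dress shirt £86.38: apparel → 0% → £0.00
Wall clock £32.17: general merchandise → 8% → £2.57
Granola (1 lb) £8.77: unprepared food → 6.75% → £0.59
2% milk (gallon) £4.64: unprepared food → 6.75% → £0.31
Subtotal = £445.04; tax = £33.19; total due = £478.23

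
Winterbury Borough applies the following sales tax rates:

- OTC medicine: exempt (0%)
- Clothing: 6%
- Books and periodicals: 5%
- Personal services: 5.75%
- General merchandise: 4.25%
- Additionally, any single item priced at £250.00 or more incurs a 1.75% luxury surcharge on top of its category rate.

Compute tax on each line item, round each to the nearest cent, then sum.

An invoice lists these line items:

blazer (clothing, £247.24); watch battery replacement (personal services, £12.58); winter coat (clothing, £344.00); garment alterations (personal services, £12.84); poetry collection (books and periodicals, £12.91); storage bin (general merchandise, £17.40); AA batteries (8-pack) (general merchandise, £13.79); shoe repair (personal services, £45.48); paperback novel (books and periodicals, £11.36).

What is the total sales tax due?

Blazer £247.24: clothing → 6% → £14.83
Watch battery replacement £12.58: personal services → 5.75% → £0.72
Winter coat £344.00: clothing → 6% + 1.75% surcharge = 7.75% → £26.66
Garment alterations £12.84: personal services → 5.75% → £0.74
Poetry collection £12.91: books and periodicals → 5% → £0.65
Storage bin £17.40: general merchandise → 4.25% → £0.74
AA batteries (8-pack) £13.79: general merchandise → 4.25% → £0.59
Shoe repair £45.48: personal services → 5.75% → £2.62
Paperback novel £11.36: books and periodicals → 5% → £0.57
Total tax = £14.83 + £0.72 + £26.66 + £0.74 + £0.65 + £0.74 + £0.59 + £2.62 + £0.57 = £48.12

£48.12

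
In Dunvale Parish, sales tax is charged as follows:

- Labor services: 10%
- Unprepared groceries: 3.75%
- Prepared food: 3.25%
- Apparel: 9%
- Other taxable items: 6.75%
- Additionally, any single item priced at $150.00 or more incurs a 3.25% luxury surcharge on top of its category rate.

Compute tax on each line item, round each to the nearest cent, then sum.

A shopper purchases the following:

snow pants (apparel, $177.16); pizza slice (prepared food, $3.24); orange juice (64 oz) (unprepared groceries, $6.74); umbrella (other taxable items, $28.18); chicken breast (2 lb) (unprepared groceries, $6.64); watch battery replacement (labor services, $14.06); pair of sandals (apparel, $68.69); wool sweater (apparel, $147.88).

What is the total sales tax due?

$45.11

Snow pants $177.16: apparel → 9% + 3.25% surcharge = 12.25% → $21.70
Pizza slice $3.24: prepared food → 3.25% → $0.11
Orange juice (64 oz) $6.74: unprepared groceries → 3.75% → $0.25
Umbrella $28.18: other taxable items → 6.75% → $1.90
Chicken breast (2 lb) $6.64: unprepared groceries → 3.75% → $0.25
Watch battery replacement $14.06: labor services → 10% → $1.41
Pair of sandals $68.69: apparel → 9% → $6.18
Wool sweater $147.88: apparel → 9% → $13.31
Total tax = $21.70 + $0.11 + $0.25 + $1.90 + $0.25 + $1.41 + $6.18 + $13.31 = $45.11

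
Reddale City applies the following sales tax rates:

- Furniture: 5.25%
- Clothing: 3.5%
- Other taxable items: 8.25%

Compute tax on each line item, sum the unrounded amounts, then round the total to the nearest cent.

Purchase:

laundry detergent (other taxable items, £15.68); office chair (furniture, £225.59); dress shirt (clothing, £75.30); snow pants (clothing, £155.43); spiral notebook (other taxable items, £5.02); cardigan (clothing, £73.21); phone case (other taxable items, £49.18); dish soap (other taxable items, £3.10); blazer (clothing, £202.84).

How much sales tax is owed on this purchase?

Laundry detergent £15.68: other taxable items → 8.25% → £1.2936
Office chair £225.59: furniture → 5.25% → £11.843475
Dress shirt £75.30: clothing → 3.5% → £2.6355
Snow pants £155.43: clothing → 3.5% → £5.44005
Spiral notebook £5.02: other taxable items → 8.25% → £0.41415
Cardigan £73.21: clothing → 3.5% → £2.56235
Phone case £49.18: other taxable items → 8.25% → £4.05735
Dish soap £3.10: other taxable items → 8.25% → £0.25575
Blazer £202.84: clothing → 3.5% → £7.0994
Unrounded tax sum = £35.601625 → £35.60

£35.60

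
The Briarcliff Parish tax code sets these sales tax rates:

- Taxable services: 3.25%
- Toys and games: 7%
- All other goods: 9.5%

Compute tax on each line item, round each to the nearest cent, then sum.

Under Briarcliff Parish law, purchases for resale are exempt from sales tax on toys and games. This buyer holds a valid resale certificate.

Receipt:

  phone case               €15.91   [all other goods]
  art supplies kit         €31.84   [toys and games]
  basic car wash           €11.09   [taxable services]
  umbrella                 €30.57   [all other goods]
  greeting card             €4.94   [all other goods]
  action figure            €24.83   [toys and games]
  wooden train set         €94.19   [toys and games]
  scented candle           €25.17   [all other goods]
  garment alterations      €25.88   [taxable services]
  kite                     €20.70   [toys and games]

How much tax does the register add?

Phone case €15.91: all other goods → 9.5% → €1.51
Art supplies kit €31.84: toys and games, buyer-exempt → 0% → €0.00
Basic car wash €11.09: taxable services → 3.25% → €0.36
Umbrella €30.57: all other goods → 9.5% → €2.90
Greeting card €4.94: all other goods → 9.5% → €0.47
Action figure €24.83: toys and games, buyer-exempt → 0% → €0.00
Wooden train set €94.19: toys and games, buyer-exempt → 0% → €0.00
Scented candle €25.17: all other goods → 9.5% → €2.39
Garment alterations €25.88: taxable services → 3.25% → €0.84
Kite €20.70: toys and games, buyer-exempt → 0% → €0.00
Total tax = €1.51 + €0.36 + €2.90 + €0.47 + €2.39 + €0.84 = €8.47

€8.47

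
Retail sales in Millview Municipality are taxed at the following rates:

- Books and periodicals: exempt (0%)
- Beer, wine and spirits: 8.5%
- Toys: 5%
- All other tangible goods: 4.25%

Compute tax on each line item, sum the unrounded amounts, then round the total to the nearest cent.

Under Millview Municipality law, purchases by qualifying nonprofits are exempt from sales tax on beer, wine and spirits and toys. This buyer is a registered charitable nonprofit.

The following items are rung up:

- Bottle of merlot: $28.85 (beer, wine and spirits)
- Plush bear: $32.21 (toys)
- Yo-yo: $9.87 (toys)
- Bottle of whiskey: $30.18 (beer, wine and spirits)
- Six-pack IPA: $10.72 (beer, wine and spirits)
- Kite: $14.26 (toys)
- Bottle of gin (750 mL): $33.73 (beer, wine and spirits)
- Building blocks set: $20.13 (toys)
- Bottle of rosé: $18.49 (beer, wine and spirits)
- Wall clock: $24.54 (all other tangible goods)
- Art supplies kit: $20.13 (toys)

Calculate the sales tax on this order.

$1.04

Bottle of merlot $28.85: beer, wine and spirits, buyer-exempt → 0% → $0.00
Plush bear $32.21: toys, buyer-exempt → 0% → $0.00
Yo-yo $9.87: toys, buyer-exempt → 0% → $0.00
Bottle of whiskey $30.18: beer, wine and spirits, buyer-exempt → 0% → $0.00
Six-pack IPA $10.72: beer, wine and spirits, buyer-exempt → 0% → $0.00
Kite $14.26: toys, buyer-exempt → 0% → $0.00
Bottle of gin (750 mL) $33.73: beer, wine and spirits, buyer-exempt → 0% → $0.00
Building blocks set $20.13: toys, buyer-exempt → 0% → $0.00
Bottle of rosé $18.49: beer, wine and spirits, buyer-exempt → 0% → $0.00
Wall clock $24.54: all other tangible goods → 4.25% → $1.04295
Art supplies kit $20.13: toys, buyer-exempt → 0% → $0.00
Unrounded tax sum = $1.04295 → $1.04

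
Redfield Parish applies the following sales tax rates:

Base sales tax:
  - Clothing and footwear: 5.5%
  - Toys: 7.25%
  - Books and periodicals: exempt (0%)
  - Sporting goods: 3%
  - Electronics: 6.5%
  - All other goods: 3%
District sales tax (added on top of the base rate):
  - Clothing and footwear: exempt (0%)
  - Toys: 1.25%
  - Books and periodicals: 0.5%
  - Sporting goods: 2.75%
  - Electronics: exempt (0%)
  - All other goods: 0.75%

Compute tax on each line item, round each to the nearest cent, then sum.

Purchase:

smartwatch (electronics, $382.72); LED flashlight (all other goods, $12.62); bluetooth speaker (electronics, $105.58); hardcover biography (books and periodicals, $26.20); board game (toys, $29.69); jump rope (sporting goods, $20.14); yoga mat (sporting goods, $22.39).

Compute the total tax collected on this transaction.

$37.31

Smartwatch $382.72: electronics → 6.5% + 0% district = 6.5% → $24.88
LED flashlight $12.62: all other goods → 3% + 0.75% district = 3.75% → $0.47
Bluetooth speaker $105.58: electronics → 6.5% + 0% district = 6.5% → $6.86
Hardcover biography $26.20: books and periodicals → 0% + 0.5% district = 0.5% → $0.13
Board game $29.69: toys → 7.25% + 1.25% district = 8.5% → $2.52
Jump rope $20.14: sporting goods → 3% + 2.75% district = 5.75% → $1.16
Yoga mat $22.39: sporting goods → 3% + 2.75% district = 5.75% → $1.29
Total tax = $24.88 + $0.47 + $6.86 + $0.13 + $2.52 + $1.16 + $1.29 = $37.31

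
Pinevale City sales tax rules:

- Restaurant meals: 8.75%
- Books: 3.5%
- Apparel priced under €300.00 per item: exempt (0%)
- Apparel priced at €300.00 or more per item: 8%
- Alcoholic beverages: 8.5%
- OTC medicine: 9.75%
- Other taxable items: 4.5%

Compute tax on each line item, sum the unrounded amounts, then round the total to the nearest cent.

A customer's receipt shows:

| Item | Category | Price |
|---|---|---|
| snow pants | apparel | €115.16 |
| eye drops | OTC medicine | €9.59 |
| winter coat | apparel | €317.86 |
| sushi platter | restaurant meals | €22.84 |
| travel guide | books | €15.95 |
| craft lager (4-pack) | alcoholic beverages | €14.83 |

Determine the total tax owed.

Snow pants €115.16: apparel, under €300.00 → 0% → €0.00
Eye drops €9.59: OTC medicine → 9.75% → €0.935025
Winter coat €317.86: apparel, €300.00 or more → 8% → €25.4288
Sushi platter €22.84: restaurant meals → 8.75% → €1.9985
Travel guide €15.95: books → 3.5% → €0.55825
Craft lager (4-pack) €14.83: alcoholic beverages → 8.5% → €1.26055
Unrounded tax sum = €30.181125 → €30.18

€30.18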